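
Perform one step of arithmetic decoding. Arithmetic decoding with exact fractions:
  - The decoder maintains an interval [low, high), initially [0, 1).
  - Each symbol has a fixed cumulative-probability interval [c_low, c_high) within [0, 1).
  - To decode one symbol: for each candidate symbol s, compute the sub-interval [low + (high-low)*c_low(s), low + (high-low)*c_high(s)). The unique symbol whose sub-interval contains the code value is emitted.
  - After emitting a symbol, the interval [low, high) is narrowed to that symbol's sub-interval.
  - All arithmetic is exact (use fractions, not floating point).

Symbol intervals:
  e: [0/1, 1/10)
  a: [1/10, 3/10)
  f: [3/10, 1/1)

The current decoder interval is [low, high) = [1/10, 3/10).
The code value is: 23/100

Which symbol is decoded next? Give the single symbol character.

Interval width = high − low = 3/10 − 1/10 = 1/5
Scaled code = (code − low) / width = (23/100 − 1/10) / 1/5 = 13/20
  e: [0/1, 1/10) 
  a: [1/10, 3/10) 
  f: [3/10, 1/1) ← scaled code falls here ✓

Answer: f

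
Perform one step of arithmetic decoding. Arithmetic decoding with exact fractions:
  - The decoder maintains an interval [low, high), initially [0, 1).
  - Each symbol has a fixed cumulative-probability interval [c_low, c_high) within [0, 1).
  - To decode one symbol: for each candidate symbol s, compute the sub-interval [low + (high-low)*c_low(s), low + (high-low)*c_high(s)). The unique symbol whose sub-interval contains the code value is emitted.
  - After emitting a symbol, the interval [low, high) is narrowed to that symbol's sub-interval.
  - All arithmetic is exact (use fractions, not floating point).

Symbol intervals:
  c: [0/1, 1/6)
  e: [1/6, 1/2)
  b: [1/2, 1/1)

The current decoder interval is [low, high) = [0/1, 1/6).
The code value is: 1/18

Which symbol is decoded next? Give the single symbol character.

Answer: e

Derivation:
Interval width = high − low = 1/6 − 0/1 = 1/6
Scaled code = (code − low) / width = (1/18 − 0/1) / 1/6 = 1/3
  c: [0/1, 1/6) 
  e: [1/6, 1/2) ← scaled code falls here ✓
  b: [1/2, 1/1) 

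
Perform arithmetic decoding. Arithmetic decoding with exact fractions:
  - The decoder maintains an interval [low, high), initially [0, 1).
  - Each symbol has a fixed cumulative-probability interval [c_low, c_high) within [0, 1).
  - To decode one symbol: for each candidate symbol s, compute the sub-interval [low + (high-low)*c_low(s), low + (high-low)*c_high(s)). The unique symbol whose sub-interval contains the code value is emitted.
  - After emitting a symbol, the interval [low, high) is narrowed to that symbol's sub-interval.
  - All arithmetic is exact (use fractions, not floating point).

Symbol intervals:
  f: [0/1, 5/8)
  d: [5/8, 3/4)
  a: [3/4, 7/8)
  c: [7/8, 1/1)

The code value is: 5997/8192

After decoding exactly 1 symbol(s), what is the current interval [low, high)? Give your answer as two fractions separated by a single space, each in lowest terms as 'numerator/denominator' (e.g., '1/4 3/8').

Answer: 5/8 3/4

Derivation:
Step 1: interval [0/1, 1/1), width = 1/1 - 0/1 = 1/1
  'f': [0/1 + 1/1*0/1, 0/1 + 1/1*5/8) = [0/1, 5/8)
  'd': [0/1 + 1/1*5/8, 0/1 + 1/1*3/4) = [5/8, 3/4) <- contains code 5997/8192
  'a': [0/1 + 1/1*3/4, 0/1 + 1/1*7/8) = [3/4, 7/8)
  'c': [0/1 + 1/1*7/8, 0/1 + 1/1*1/1) = [7/8, 1/1)
  emit 'd', narrow to [5/8, 3/4)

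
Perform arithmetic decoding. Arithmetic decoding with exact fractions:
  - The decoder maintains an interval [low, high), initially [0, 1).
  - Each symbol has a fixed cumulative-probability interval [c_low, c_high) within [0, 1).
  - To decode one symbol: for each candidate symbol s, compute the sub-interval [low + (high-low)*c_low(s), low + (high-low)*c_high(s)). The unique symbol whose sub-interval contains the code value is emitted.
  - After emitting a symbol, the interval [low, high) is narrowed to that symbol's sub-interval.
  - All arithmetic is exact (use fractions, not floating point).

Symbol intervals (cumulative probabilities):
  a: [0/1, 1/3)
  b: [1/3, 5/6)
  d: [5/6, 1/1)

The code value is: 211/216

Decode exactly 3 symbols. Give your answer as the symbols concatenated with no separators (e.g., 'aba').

Step 1: interval [0/1, 1/1), width = 1/1 - 0/1 = 1/1
  'a': [0/1 + 1/1*0/1, 0/1 + 1/1*1/3) = [0/1, 1/3)
  'b': [0/1 + 1/1*1/3, 0/1 + 1/1*5/6) = [1/3, 5/6)
  'd': [0/1 + 1/1*5/6, 0/1 + 1/1*1/1) = [5/6, 1/1) <- contains code 211/216
  emit 'd', narrow to [5/6, 1/1)
Step 2: interval [5/6, 1/1), width = 1/1 - 5/6 = 1/6
  'a': [5/6 + 1/6*0/1, 5/6 + 1/6*1/3) = [5/6, 8/9)
  'b': [5/6 + 1/6*1/3, 5/6 + 1/6*5/6) = [8/9, 35/36)
  'd': [5/6 + 1/6*5/6, 5/6 + 1/6*1/1) = [35/36, 1/1) <- contains code 211/216
  emit 'd', narrow to [35/36, 1/1)
Step 3: interval [35/36, 1/1), width = 1/1 - 35/36 = 1/36
  'a': [35/36 + 1/36*0/1, 35/36 + 1/36*1/3) = [35/36, 53/54) <- contains code 211/216
  'b': [35/36 + 1/36*1/3, 35/36 + 1/36*5/6) = [53/54, 215/216)
  'd': [35/36 + 1/36*5/6, 35/36 + 1/36*1/1) = [215/216, 1/1)
  emit 'a', narrow to [35/36, 53/54)

Answer: dda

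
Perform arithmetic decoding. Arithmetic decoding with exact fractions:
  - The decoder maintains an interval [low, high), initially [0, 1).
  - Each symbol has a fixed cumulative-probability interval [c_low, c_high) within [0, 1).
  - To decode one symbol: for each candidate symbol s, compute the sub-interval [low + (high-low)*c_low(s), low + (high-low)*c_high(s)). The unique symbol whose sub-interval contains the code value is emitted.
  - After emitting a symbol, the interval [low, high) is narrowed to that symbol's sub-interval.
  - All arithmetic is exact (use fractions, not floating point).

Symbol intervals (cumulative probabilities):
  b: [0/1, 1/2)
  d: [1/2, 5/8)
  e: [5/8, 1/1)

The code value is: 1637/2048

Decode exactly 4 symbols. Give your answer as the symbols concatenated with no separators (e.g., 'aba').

Step 1: interval [0/1, 1/1), width = 1/1 - 0/1 = 1/1
  'b': [0/1 + 1/1*0/1, 0/1 + 1/1*1/2) = [0/1, 1/2)
  'd': [0/1 + 1/1*1/2, 0/1 + 1/1*5/8) = [1/2, 5/8)
  'e': [0/1 + 1/1*5/8, 0/1 + 1/1*1/1) = [5/8, 1/1) <- contains code 1637/2048
  emit 'e', narrow to [5/8, 1/1)
Step 2: interval [5/8, 1/1), width = 1/1 - 5/8 = 3/8
  'b': [5/8 + 3/8*0/1, 5/8 + 3/8*1/2) = [5/8, 13/16) <- contains code 1637/2048
  'd': [5/8 + 3/8*1/2, 5/8 + 3/8*5/8) = [13/16, 55/64)
  'e': [5/8 + 3/8*5/8, 5/8 + 3/8*1/1) = [55/64, 1/1)
  emit 'b', narrow to [5/8, 13/16)
Step 3: interval [5/8, 13/16), width = 13/16 - 5/8 = 3/16
  'b': [5/8 + 3/16*0/1, 5/8 + 3/16*1/2) = [5/8, 23/32)
  'd': [5/8 + 3/16*1/2, 5/8 + 3/16*5/8) = [23/32, 95/128)
  'e': [5/8 + 3/16*5/8, 5/8 + 3/16*1/1) = [95/128, 13/16) <- contains code 1637/2048
  emit 'e', narrow to [95/128, 13/16)
Step 4: interval [95/128, 13/16), width = 13/16 - 95/128 = 9/128
  'b': [95/128 + 9/128*0/1, 95/128 + 9/128*1/2) = [95/128, 199/256)
  'd': [95/128 + 9/128*1/2, 95/128 + 9/128*5/8) = [199/256, 805/1024)
  'e': [95/128 + 9/128*5/8, 95/128 + 9/128*1/1) = [805/1024, 13/16) <- contains code 1637/2048
  emit 'e', narrow to [805/1024, 13/16)

Answer: ebee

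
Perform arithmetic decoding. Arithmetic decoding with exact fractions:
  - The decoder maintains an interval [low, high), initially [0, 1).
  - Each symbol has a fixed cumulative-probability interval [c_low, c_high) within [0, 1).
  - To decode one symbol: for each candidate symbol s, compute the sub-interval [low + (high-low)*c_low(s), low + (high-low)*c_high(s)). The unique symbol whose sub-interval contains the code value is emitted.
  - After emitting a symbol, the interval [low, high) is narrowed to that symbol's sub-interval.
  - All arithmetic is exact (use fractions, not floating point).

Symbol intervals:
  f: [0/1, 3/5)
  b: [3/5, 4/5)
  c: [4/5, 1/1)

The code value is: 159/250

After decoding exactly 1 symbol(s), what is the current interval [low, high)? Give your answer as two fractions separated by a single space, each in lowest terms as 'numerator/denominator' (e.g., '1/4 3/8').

Step 1: interval [0/1, 1/1), width = 1/1 - 0/1 = 1/1
  'f': [0/1 + 1/1*0/1, 0/1 + 1/1*3/5) = [0/1, 3/5)
  'b': [0/1 + 1/1*3/5, 0/1 + 1/1*4/5) = [3/5, 4/5) <- contains code 159/250
  'c': [0/1 + 1/1*4/5, 0/1 + 1/1*1/1) = [4/5, 1/1)
  emit 'b', narrow to [3/5, 4/5)

Answer: 3/5 4/5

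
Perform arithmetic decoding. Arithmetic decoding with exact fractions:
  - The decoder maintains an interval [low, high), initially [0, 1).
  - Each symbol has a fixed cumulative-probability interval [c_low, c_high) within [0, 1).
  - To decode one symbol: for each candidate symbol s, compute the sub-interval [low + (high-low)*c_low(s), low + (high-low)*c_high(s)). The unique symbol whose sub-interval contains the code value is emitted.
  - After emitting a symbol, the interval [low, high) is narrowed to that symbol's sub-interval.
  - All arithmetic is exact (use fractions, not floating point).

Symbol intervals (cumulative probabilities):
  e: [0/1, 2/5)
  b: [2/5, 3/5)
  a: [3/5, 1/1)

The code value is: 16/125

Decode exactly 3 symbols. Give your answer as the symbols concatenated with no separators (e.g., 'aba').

Step 1: interval [0/1, 1/1), width = 1/1 - 0/1 = 1/1
  'e': [0/1 + 1/1*0/1, 0/1 + 1/1*2/5) = [0/1, 2/5) <- contains code 16/125
  'b': [0/1 + 1/1*2/5, 0/1 + 1/1*3/5) = [2/5, 3/5)
  'a': [0/1 + 1/1*3/5, 0/1 + 1/1*1/1) = [3/5, 1/1)
  emit 'e', narrow to [0/1, 2/5)
Step 2: interval [0/1, 2/5), width = 2/5 - 0/1 = 2/5
  'e': [0/1 + 2/5*0/1, 0/1 + 2/5*2/5) = [0/1, 4/25) <- contains code 16/125
  'b': [0/1 + 2/5*2/5, 0/1 + 2/5*3/5) = [4/25, 6/25)
  'a': [0/1 + 2/5*3/5, 0/1 + 2/5*1/1) = [6/25, 2/5)
  emit 'e', narrow to [0/1, 4/25)
Step 3: interval [0/1, 4/25), width = 4/25 - 0/1 = 4/25
  'e': [0/1 + 4/25*0/1, 0/1 + 4/25*2/5) = [0/1, 8/125)
  'b': [0/1 + 4/25*2/5, 0/1 + 4/25*3/5) = [8/125, 12/125)
  'a': [0/1 + 4/25*3/5, 0/1 + 4/25*1/1) = [12/125, 4/25) <- contains code 16/125
  emit 'a', narrow to [12/125, 4/25)

Answer: eea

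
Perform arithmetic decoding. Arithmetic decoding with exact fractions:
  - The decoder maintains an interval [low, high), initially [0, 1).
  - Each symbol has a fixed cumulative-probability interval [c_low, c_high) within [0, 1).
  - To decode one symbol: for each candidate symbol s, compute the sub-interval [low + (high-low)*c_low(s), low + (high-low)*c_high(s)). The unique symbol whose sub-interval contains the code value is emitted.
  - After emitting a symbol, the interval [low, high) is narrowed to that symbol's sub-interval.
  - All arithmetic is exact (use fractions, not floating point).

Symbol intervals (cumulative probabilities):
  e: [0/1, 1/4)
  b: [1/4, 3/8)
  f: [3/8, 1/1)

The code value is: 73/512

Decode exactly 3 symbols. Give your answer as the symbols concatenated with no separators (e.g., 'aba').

Answer: efb

Derivation:
Step 1: interval [0/1, 1/1), width = 1/1 - 0/1 = 1/1
  'e': [0/1 + 1/1*0/1, 0/1 + 1/1*1/4) = [0/1, 1/4) <- contains code 73/512
  'b': [0/1 + 1/1*1/4, 0/1 + 1/1*3/8) = [1/4, 3/8)
  'f': [0/1 + 1/1*3/8, 0/1 + 1/1*1/1) = [3/8, 1/1)
  emit 'e', narrow to [0/1, 1/4)
Step 2: interval [0/1, 1/4), width = 1/4 - 0/1 = 1/4
  'e': [0/1 + 1/4*0/1, 0/1 + 1/4*1/4) = [0/1, 1/16)
  'b': [0/1 + 1/4*1/4, 0/1 + 1/4*3/8) = [1/16, 3/32)
  'f': [0/1 + 1/4*3/8, 0/1 + 1/4*1/1) = [3/32, 1/4) <- contains code 73/512
  emit 'f', narrow to [3/32, 1/4)
Step 3: interval [3/32, 1/4), width = 1/4 - 3/32 = 5/32
  'e': [3/32 + 5/32*0/1, 3/32 + 5/32*1/4) = [3/32, 17/128)
  'b': [3/32 + 5/32*1/4, 3/32 + 5/32*3/8) = [17/128, 39/256) <- contains code 73/512
  'f': [3/32 + 5/32*3/8, 3/32 + 5/32*1/1) = [39/256, 1/4)
  emit 'b', narrow to [17/128, 39/256)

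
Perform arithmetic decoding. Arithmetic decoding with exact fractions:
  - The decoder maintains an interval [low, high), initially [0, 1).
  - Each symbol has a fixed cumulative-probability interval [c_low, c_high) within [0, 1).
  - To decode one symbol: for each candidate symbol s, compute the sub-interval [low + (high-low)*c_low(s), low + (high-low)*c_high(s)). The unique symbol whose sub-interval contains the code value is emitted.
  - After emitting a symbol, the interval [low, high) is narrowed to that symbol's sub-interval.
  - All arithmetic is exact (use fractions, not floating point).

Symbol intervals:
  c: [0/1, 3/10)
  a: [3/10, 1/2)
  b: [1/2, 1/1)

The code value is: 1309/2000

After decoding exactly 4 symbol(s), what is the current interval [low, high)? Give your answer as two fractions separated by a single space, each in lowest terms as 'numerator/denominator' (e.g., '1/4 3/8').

Answer: 13/20 659/1000

Derivation:
Step 1: interval [0/1, 1/1), width = 1/1 - 0/1 = 1/1
  'c': [0/1 + 1/1*0/1, 0/1 + 1/1*3/10) = [0/1, 3/10)
  'a': [0/1 + 1/1*3/10, 0/1 + 1/1*1/2) = [3/10, 1/2)
  'b': [0/1 + 1/1*1/2, 0/1 + 1/1*1/1) = [1/2, 1/1) <- contains code 1309/2000
  emit 'b', narrow to [1/2, 1/1)
Step 2: interval [1/2, 1/1), width = 1/1 - 1/2 = 1/2
  'c': [1/2 + 1/2*0/1, 1/2 + 1/2*3/10) = [1/2, 13/20)
  'a': [1/2 + 1/2*3/10, 1/2 + 1/2*1/2) = [13/20, 3/4) <- contains code 1309/2000
  'b': [1/2 + 1/2*1/2, 1/2 + 1/2*1/1) = [3/4, 1/1)
  emit 'a', narrow to [13/20, 3/4)
Step 3: interval [13/20, 3/4), width = 3/4 - 13/20 = 1/10
  'c': [13/20 + 1/10*0/1, 13/20 + 1/10*3/10) = [13/20, 17/25) <- contains code 1309/2000
  'a': [13/20 + 1/10*3/10, 13/20 + 1/10*1/2) = [17/25, 7/10)
  'b': [13/20 + 1/10*1/2, 13/20 + 1/10*1/1) = [7/10, 3/4)
  emit 'c', narrow to [13/20, 17/25)
Step 4: interval [13/20, 17/25), width = 17/25 - 13/20 = 3/100
  'c': [13/20 + 3/100*0/1, 13/20 + 3/100*3/10) = [13/20, 659/1000) <- contains code 1309/2000
  'a': [13/20 + 3/100*3/10, 13/20 + 3/100*1/2) = [659/1000, 133/200)
  'b': [13/20 + 3/100*1/2, 13/20 + 3/100*1/1) = [133/200, 17/25)
  emit 'c', narrow to [13/20, 659/1000)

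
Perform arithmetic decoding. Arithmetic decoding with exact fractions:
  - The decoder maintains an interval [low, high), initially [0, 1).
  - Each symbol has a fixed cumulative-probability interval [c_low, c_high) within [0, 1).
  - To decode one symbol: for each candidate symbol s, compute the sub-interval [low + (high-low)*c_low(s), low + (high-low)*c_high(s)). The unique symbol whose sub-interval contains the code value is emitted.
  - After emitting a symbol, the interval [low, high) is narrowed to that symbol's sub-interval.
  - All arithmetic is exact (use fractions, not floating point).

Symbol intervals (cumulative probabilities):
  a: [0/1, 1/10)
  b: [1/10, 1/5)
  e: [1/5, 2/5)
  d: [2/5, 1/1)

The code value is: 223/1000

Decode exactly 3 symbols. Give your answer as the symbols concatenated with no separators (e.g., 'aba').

Step 1: interval [0/1, 1/1), width = 1/1 - 0/1 = 1/1
  'a': [0/1 + 1/1*0/1, 0/1 + 1/1*1/10) = [0/1, 1/10)
  'b': [0/1 + 1/1*1/10, 0/1 + 1/1*1/5) = [1/10, 1/5)
  'e': [0/1 + 1/1*1/5, 0/1 + 1/1*2/5) = [1/5, 2/5) <- contains code 223/1000
  'd': [0/1 + 1/1*2/5, 0/1 + 1/1*1/1) = [2/5, 1/1)
  emit 'e', narrow to [1/5, 2/5)
Step 2: interval [1/5, 2/5), width = 2/5 - 1/5 = 1/5
  'a': [1/5 + 1/5*0/1, 1/5 + 1/5*1/10) = [1/5, 11/50)
  'b': [1/5 + 1/5*1/10, 1/5 + 1/5*1/5) = [11/50, 6/25) <- contains code 223/1000
  'e': [1/5 + 1/5*1/5, 1/5 + 1/5*2/5) = [6/25, 7/25)
  'd': [1/5 + 1/5*2/5, 1/5 + 1/5*1/1) = [7/25, 2/5)
  emit 'b', narrow to [11/50, 6/25)
Step 3: interval [11/50, 6/25), width = 6/25 - 11/50 = 1/50
  'a': [11/50 + 1/50*0/1, 11/50 + 1/50*1/10) = [11/50, 111/500)
  'b': [11/50 + 1/50*1/10, 11/50 + 1/50*1/5) = [111/500, 28/125) <- contains code 223/1000
  'e': [11/50 + 1/50*1/5, 11/50 + 1/50*2/5) = [28/125, 57/250)
  'd': [11/50 + 1/50*2/5, 11/50 + 1/50*1/1) = [57/250, 6/25)
  emit 'b', narrow to [111/500, 28/125)

Answer: ebb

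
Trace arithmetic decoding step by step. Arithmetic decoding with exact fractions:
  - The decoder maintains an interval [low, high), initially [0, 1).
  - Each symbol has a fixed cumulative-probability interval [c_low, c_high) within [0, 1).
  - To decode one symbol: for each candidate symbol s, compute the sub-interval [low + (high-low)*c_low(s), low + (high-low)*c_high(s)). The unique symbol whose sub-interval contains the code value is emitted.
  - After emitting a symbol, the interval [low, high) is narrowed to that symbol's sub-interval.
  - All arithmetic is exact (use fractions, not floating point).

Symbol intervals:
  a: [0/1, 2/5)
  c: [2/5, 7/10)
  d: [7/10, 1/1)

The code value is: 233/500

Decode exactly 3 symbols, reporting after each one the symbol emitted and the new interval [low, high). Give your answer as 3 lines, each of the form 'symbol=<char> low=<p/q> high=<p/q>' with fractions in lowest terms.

Answer: symbol=c low=2/5 high=7/10
symbol=a low=2/5 high=13/25
symbol=c low=56/125 high=121/250

Derivation:
Step 1: interval [0/1, 1/1), width = 1/1 - 0/1 = 1/1
  'a': [0/1 + 1/1*0/1, 0/1 + 1/1*2/5) = [0/1, 2/5)
  'c': [0/1 + 1/1*2/5, 0/1 + 1/1*7/10) = [2/5, 7/10) <- contains code 233/500
  'd': [0/1 + 1/1*7/10, 0/1 + 1/1*1/1) = [7/10, 1/1)
  emit 'c', narrow to [2/5, 7/10)
Step 2: interval [2/5, 7/10), width = 7/10 - 2/5 = 3/10
  'a': [2/5 + 3/10*0/1, 2/5 + 3/10*2/5) = [2/5, 13/25) <- contains code 233/500
  'c': [2/5 + 3/10*2/5, 2/5 + 3/10*7/10) = [13/25, 61/100)
  'd': [2/5 + 3/10*7/10, 2/5 + 3/10*1/1) = [61/100, 7/10)
  emit 'a', narrow to [2/5, 13/25)
Step 3: interval [2/5, 13/25), width = 13/25 - 2/5 = 3/25
  'a': [2/5 + 3/25*0/1, 2/5 + 3/25*2/5) = [2/5, 56/125)
  'c': [2/5 + 3/25*2/5, 2/5 + 3/25*7/10) = [56/125, 121/250) <- contains code 233/500
  'd': [2/5 + 3/25*7/10, 2/5 + 3/25*1/1) = [121/250, 13/25)
  emit 'c', narrow to [56/125, 121/250)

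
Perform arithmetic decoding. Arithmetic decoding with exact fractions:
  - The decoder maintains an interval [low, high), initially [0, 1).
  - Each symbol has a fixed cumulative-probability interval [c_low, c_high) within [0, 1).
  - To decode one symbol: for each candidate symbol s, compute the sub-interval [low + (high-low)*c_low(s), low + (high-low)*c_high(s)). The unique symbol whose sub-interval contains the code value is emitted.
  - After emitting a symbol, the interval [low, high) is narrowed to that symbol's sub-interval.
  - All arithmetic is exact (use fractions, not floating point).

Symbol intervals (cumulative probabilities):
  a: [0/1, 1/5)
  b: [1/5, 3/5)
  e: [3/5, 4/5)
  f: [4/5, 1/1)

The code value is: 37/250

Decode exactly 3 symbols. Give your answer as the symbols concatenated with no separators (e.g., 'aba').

Answer: aee

Derivation:
Step 1: interval [0/1, 1/1), width = 1/1 - 0/1 = 1/1
  'a': [0/1 + 1/1*0/1, 0/1 + 1/1*1/5) = [0/1, 1/5) <- contains code 37/250
  'b': [0/1 + 1/1*1/5, 0/1 + 1/1*3/5) = [1/5, 3/5)
  'e': [0/1 + 1/1*3/5, 0/1 + 1/1*4/5) = [3/5, 4/5)
  'f': [0/1 + 1/1*4/5, 0/1 + 1/1*1/1) = [4/5, 1/1)
  emit 'a', narrow to [0/1, 1/5)
Step 2: interval [0/1, 1/5), width = 1/5 - 0/1 = 1/5
  'a': [0/1 + 1/5*0/1, 0/1 + 1/5*1/5) = [0/1, 1/25)
  'b': [0/1 + 1/5*1/5, 0/1 + 1/5*3/5) = [1/25, 3/25)
  'e': [0/1 + 1/5*3/5, 0/1 + 1/5*4/5) = [3/25, 4/25) <- contains code 37/250
  'f': [0/1 + 1/5*4/5, 0/1 + 1/5*1/1) = [4/25, 1/5)
  emit 'e', narrow to [3/25, 4/25)
Step 3: interval [3/25, 4/25), width = 4/25 - 3/25 = 1/25
  'a': [3/25 + 1/25*0/1, 3/25 + 1/25*1/5) = [3/25, 16/125)
  'b': [3/25 + 1/25*1/5, 3/25 + 1/25*3/5) = [16/125, 18/125)
  'e': [3/25 + 1/25*3/5, 3/25 + 1/25*4/5) = [18/125, 19/125) <- contains code 37/250
  'f': [3/25 + 1/25*4/5, 3/25 + 1/25*1/1) = [19/125, 4/25)
  emit 'e', narrow to [18/125, 19/125)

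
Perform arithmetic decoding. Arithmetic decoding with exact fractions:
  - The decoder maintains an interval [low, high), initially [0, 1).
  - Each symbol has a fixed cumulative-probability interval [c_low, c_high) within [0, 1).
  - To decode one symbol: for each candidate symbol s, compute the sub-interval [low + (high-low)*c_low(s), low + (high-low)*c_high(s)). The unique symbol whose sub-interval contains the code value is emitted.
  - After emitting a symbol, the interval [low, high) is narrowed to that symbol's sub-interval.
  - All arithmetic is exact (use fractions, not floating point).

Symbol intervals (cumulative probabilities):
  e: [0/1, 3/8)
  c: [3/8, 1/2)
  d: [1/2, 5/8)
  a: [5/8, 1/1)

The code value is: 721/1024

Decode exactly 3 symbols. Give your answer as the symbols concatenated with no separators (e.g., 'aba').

Answer: aed

Derivation:
Step 1: interval [0/1, 1/1), width = 1/1 - 0/1 = 1/1
  'e': [0/1 + 1/1*0/1, 0/1 + 1/1*3/8) = [0/1, 3/8)
  'c': [0/1 + 1/1*3/8, 0/1 + 1/1*1/2) = [3/8, 1/2)
  'd': [0/1 + 1/1*1/2, 0/1 + 1/1*5/8) = [1/2, 5/8)
  'a': [0/1 + 1/1*5/8, 0/1 + 1/1*1/1) = [5/8, 1/1) <- contains code 721/1024
  emit 'a', narrow to [5/8, 1/1)
Step 2: interval [5/8, 1/1), width = 1/1 - 5/8 = 3/8
  'e': [5/8 + 3/8*0/1, 5/8 + 3/8*3/8) = [5/8, 49/64) <- contains code 721/1024
  'c': [5/8 + 3/8*3/8, 5/8 + 3/8*1/2) = [49/64, 13/16)
  'd': [5/8 + 3/8*1/2, 5/8 + 3/8*5/8) = [13/16, 55/64)
  'a': [5/8 + 3/8*5/8, 5/8 + 3/8*1/1) = [55/64, 1/1)
  emit 'e', narrow to [5/8, 49/64)
Step 3: interval [5/8, 49/64), width = 49/64 - 5/8 = 9/64
  'e': [5/8 + 9/64*0/1, 5/8 + 9/64*3/8) = [5/8, 347/512)
  'c': [5/8 + 9/64*3/8, 5/8 + 9/64*1/2) = [347/512, 89/128)
  'd': [5/8 + 9/64*1/2, 5/8 + 9/64*5/8) = [89/128, 365/512) <- contains code 721/1024
  'a': [5/8 + 9/64*5/8, 5/8 + 9/64*1/1) = [365/512, 49/64)
  emit 'd', narrow to [89/128, 365/512)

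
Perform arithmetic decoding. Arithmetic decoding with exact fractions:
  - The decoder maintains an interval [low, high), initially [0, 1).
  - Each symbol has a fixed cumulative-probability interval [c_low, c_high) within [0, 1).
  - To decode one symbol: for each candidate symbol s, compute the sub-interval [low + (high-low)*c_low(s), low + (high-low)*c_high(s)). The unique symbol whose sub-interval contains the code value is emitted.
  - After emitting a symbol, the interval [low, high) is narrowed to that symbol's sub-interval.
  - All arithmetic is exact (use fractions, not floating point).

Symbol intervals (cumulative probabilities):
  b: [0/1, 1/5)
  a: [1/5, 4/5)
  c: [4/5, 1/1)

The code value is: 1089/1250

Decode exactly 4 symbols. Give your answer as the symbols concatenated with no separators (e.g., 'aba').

Step 1: interval [0/1, 1/1), width = 1/1 - 0/1 = 1/1
  'b': [0/1 + 1/1*0/1, 0/1 + 1/1*1/5) = [0/1, 1/5)
  'a': [0/1 + 1/1*1/5, 0/1 + 1/1*4/5) = [1/5, 4/5)
  'c': [0/1 + 1/1*4/5, 0/1 + 1/1*1/1) = [4/5, 1/1) <- contains code 1089/1250
  emit 'c', narrow to [4/5, 1/1)
Step 2: interval [4/5, 1/1), width = 1/1 - 4/5 = 1/5
  'b': [4/5 + 1/5*0/1, 4/5 + 1/5*1/5) = [4/5, 21/25)
  'a': [4/5 + 1/5*1/5, 4/5 + 1/5*4/5) = [21/25, 24/25) <- contains code 1089/1250
  'c': [4/5 + 1/5*4/5, 4/5 + 1/5*1/1) = [24/25, 1/1)
  emit 'a', narrow to [21/25, 24/25)
Step 3: interval [21/25, 24/25), width = 24/25 - 21/25 = 3/25
  'b': [21/25 + 3/25*0/1, 21/25 + 3/25*1/5) = [21/25, 108/125)
  'a': [21/25 + 3/25*1/5, 21/25 + 3/25*4/5) = [108/125, 117/125) <- contains code 1089/1250
  'c': [21/25 + 3/25*4/5, 21/25 + 3/25*1/1) = [117/125, 24/25)
  emit 'a', narrow to [108/125, 117/125)
Step 4: interval [108/125, 117/125), width = 117/125 - 108/125 = 9/125
  'b': [108/125 + 9/125*0/1, 108/125 + 9/125*1/5) = [108/125, 549/625) <- contains code 1089/1250
  'a': [108/125 + 9/125*1/5, 108/125 + 9/125*4/5) = [549/625, 576/625)
  'c': [108/125 + 9/125*4/5, 108/125 + 9/125*1/1) = [576/625, 117/125)
  emit 'b', narrow to [108/125, 549/625)

Answer: caab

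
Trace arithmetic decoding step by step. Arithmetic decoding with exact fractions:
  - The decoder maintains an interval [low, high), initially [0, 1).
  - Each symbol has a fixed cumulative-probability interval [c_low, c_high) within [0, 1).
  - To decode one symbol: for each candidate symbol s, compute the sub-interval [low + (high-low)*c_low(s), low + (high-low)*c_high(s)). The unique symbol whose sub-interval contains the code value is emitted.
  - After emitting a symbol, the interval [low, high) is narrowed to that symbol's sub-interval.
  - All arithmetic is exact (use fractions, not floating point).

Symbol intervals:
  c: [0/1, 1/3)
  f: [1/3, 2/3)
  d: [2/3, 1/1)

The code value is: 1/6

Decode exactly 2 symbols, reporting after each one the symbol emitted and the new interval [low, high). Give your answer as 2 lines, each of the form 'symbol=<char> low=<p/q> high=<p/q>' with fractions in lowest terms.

Answer: symbol=c low=0/1 high=1/3
symbol=f low=1/9 high=2/9

Derivation:
Step 1: interval [0/1, 1/1), width = 1/1 - 0/1 = 1/1
  'c': [0/1 + 1/1*0/1, 0/1 + 1/1*1/3) = [0/1, 1/3) <- contains code 1/6
  'f': [0/1 + 1/1*1/3, 0/1 + 1/1*2/3) = [1/3, 2/3)
  'd': [0/1 + 1/1*2/3, 0/1 + 1/1*1/1) = [2/3, 1/1)
  emit 'c', narrow to [0/1, 1/3)
Step 2: interval [0/1, 1/3), width = 1/3 - 0/1 = 1/3
  'c': [0/1 + 1/3*0/1, 0/1 + 1/3*1/3) = [0/1, 1/9)
  'f': [0/1 + 1/3*1/3, 0/1 + 1/3*2/3) = [1/9, 2/9) <- contains code 1/6
  'd': [0/1 + 1/3*2/3, 0/1 + 1/3*1/1) = [2/9, 1/3)
  emit 'f', narrow to [1/9, 2/9)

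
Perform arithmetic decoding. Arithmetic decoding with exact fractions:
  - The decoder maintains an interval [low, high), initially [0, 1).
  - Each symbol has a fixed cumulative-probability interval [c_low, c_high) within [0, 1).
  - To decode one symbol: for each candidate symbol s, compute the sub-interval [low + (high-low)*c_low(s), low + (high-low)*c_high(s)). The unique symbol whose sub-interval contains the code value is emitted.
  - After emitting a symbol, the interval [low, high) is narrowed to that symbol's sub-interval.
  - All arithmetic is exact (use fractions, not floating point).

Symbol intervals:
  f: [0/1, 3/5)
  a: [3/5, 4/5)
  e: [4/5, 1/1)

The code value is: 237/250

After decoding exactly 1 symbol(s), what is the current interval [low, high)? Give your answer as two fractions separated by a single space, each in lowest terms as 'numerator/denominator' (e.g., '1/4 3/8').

Answer: 4/5 1/1

Derivation:
Step 1: interval [0/1, 1/1), width = 1/1 - 0/1 = 1/1
  'f': [0/1 + 1/1*0/1, 0/1 + 1/1*3/5) = [0/1, 3/5)
  'a': [0/1 + 1/1*3/5, 0/1 + 1/1*4/5) = [3/5, 4/5)
  'e': [0/1 + 1/1*4/5, 0/1 + 1/1*1/1) = [4/5, 1/1) <- contains code 237/250
  emit 'e', narrow to [4/5, 1/1)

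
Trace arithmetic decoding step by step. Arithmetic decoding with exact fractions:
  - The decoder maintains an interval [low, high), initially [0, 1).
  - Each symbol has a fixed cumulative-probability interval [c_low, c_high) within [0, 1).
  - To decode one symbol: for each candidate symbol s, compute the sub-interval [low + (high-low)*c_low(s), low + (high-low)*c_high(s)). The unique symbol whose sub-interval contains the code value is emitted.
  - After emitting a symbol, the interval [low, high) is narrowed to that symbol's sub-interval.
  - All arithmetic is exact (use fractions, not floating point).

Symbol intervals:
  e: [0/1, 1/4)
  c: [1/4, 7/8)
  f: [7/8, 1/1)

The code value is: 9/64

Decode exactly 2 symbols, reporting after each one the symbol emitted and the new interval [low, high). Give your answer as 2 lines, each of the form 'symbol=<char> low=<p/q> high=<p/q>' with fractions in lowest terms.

Step 1: interval [0/1, 1/1), width = 1/1 - 0/1 = 1/1
  'e': [0/1 + 1/1*0/1, 0/1 + 1/1*1/4) = [0/1, 1/4) <- contains code 9/64
  'c': [0/1 + 1/1*1/4, 0/1 + 1/1*7/8) = [1/4, 7/8)
  'f': [0/1 + 1/1*7/8, 0/1 + 1/1*1/1) = [7/8, 1/1)
  emit 'e', narrow to [0/1, 1/4)
Step 2: interval [0/1, 1/4), width = 1/4 - 0/1 = 1/4
  'e': [0/1 + 1/4*0/1, 0/1 + 1/4*1/4) = [0/1, 1/16)
  'c': [0/1 + 1/4*1/4, 0/1 + 1/4*7/8) = [1/16, 7/32) <- contains code 9/64
  'f': [0/1 + 1/4*7/8, 0/1 + 1/4*1/1) = [7/32, 1/4)
  emit 'c', narrow to [1/16, 7/32)

Answer: symbol=e low=0/1 high=1/4
symbol=c low=1/16 high=7/32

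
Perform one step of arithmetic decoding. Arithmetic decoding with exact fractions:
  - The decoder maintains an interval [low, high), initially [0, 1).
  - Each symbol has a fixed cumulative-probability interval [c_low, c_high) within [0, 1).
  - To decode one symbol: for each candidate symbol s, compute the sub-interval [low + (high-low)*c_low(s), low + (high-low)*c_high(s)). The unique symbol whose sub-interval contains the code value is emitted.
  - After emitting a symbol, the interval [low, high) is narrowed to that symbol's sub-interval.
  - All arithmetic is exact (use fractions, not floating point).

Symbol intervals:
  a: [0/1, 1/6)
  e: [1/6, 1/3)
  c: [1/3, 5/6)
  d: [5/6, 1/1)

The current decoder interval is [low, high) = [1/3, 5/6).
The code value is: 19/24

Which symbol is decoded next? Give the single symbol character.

Answer: d

Derivation:
Interval width = high − low = 5/6 − 1/3 = 1/2
Scaled code = (code − low) / width = (19/24 − 1/3) / 1/2 = 11/12
  a: [0/1, 1/6) 
  e: [1/6, 1/3) 
  c: [1/3, 5/6) 
  d: [5/6, 1/1) ← scaled code falls here ✓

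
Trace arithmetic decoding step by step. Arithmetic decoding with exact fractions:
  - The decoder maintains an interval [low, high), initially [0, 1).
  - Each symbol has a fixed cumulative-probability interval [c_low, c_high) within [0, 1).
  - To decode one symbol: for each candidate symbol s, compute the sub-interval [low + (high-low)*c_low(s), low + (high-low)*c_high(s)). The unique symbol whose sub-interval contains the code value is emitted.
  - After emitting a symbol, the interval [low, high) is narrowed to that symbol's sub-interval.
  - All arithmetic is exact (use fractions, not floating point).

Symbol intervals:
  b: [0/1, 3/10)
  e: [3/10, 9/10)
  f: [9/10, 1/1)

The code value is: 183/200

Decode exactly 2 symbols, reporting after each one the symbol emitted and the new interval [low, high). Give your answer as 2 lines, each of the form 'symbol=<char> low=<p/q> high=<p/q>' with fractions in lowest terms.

Step 1: interval [0/1, 1/1), width = 1/1 - 0/1 = 1/1
  'b': [0/1 + 1/1*0/1, 0/1 + 1/1*3/10) = [0/1, 3/10)
  'e': [0/1 + 1/1*3/10, 0/1 + 1/1*9/10) = [3/10, 9/10)
  'f': [0/1 + 1/1*9/10, 0/1 + 1/1*1/1) = [9/10, 1/1) <- contains code 183/200
  emit 'f', narrow to [9/10, 1/1)
Step 2: interval [9/10, 1/1), width = 1/1 - 9/10 = 1/10
  'b': [9/10 + 1/10*0/1, 9/10 + 1/10*3/10) = [9/10, 93/100) <- contains code 183/200
  'e': [9/10 + 1/10*3/10, 9/10 + 1/10*9/10) = [93/100, 99/100)
  'f': [9/10 + 1/10*9/10, 9/10 + 1/10*1/1) = [99/100, 1/1)
  emit 'b', narrow to [9/10, 93/100)

Answer: symbol=f low=9/10 high=1/1
symbol=b low=9/10 high=93/100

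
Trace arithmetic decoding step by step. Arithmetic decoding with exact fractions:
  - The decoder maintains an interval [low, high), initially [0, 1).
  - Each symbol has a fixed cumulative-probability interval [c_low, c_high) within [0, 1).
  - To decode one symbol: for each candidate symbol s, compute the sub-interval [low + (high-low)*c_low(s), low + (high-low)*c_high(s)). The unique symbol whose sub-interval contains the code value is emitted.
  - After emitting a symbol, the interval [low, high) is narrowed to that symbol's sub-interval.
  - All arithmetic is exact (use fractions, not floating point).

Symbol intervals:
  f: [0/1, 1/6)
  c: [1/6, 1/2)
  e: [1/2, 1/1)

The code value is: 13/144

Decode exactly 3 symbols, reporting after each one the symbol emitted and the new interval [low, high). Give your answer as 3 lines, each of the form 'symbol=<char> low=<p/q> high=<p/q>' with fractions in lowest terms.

Step 1: interval [0/1, 1/1), width = 1/1 - 0/1 = 1/1
  'f': [0/1 + 1/1*0/1, 0/1 + 1/1*1/6) = [0/1, 1/6) <- contains code 13/144
  'c': [0/1 + 1/1*1/6, 0/1 + 1/1*1/2) = [1/6, 1/2)
  'e': [0/1 + 1/1*1/2, 0/1 + 1/1*1/1) = [1/2, 1/1)
  emit 'f', narrow to [0/1, 1/6)
Step 2: interval [0/1, 1/6), width = 1/6 - 0/1 = 1/6
  'f': [0/1 + 1/6*0/1, 0/1 + 1/6*1/6) = [0/1, 1/36)
  'c': [0/1 + 1/6*1/6, 0/1 + 1/6*1/2) = [1/36, 1/12)
  'e': [0/1 + 1/6*1/2, 0/1 + 1/6*1/1) = [1/12, 1/6) <- contains code 13/144
  emit 'e', narrow to [1/12, 1/6)
Step 3: interval [1/12, 1/6), width = 1/6 - 1/12 = 1/12
  'f': [1/12 + 1/12*0/1, 1/12 + 1/12*1/6) = [1/12, 7/72) <- contains code 13/144
  'c': [1/12 + 1/12*1/6, 1/12 + 1/12*1/2) = [7/72, 1/8)
  'e': [1/12 + 1/12*1/2, 1/12 + 1/12*1/1) = [1/8, 1/6)
  emit 'f', narrow to [1/12, 7/72)

Answer: symbol=f low=0/1 high=1/6
symbol=e low=1/12 high=1/6
symbol=f low=1/12 high=7/72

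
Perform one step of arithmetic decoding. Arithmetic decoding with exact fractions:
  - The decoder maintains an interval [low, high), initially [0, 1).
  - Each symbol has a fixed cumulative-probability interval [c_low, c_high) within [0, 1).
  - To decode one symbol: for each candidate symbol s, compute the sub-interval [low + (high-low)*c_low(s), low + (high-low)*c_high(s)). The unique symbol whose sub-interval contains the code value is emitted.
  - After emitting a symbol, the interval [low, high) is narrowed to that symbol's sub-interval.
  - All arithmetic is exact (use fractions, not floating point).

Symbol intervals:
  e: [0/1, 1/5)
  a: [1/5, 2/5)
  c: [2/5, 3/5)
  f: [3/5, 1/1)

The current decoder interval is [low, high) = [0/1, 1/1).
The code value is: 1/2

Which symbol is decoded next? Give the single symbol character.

Interval width = high − low = 1/1 − 0/1 = 1/1
Scaled code = (code − low) / width = (1/2 − 0/1) / 1/1 = 1/2
  e: [0/1, 1/5) 
  a: [1/5, 2/5) 
  c: [2/5, 3/5) ← scaled code falls here ✓
  f: [3/5, 1/1) 

Answer: c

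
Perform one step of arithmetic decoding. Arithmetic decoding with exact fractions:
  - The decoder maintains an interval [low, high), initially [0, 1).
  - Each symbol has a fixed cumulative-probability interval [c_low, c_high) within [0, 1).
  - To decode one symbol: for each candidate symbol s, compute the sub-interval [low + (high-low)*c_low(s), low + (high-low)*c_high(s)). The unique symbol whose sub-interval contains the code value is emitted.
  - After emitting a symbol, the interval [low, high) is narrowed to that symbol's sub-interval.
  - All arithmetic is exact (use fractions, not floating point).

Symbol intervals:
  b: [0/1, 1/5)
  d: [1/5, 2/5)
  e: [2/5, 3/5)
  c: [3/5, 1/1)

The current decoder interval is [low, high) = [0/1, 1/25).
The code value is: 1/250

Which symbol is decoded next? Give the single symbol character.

Interval width = high − low = 1/25 − 0/1 = 1/25
Scaled code = (code − low) / width = (1/250 − 0/1) / 1/25 = 1/10
  b: [0/1, 1/5) ← scaled code falls here ✓
  d: [1/5, 2/5) 
  e: [2/5, 3/5) 
  c: [3/5, 1/1) 

Answer: b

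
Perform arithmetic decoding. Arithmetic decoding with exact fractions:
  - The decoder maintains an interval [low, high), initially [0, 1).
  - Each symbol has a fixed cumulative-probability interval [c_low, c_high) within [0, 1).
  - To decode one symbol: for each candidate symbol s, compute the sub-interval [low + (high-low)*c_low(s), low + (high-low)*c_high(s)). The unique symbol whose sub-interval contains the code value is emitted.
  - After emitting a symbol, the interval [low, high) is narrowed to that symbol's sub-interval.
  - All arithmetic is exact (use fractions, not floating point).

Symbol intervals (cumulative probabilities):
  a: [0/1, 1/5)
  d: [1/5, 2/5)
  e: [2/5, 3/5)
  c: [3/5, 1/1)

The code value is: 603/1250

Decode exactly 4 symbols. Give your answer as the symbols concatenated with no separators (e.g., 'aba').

Answer: eead

Derivation:
Step 1: interval [0/1, 1/1), width = 1/1 - 0/1 = 1/1
  'a': [0/1 + 1/1*0/1, 0/1 + 1/1*1/5) = [0/1, 1/5)
  'd': [0/1 + 1/1*1/5, 0/1 + 1/1*2/5) = [1/5, 2/5)
  'e': [0/1 + 1/1*2/5, 0/1 + 1/1*3/5) = [2/5, 3/5) <- contains code 603/1250
  'c': [0/1 + 1/1*3/5, 0/1 + 1/1*1/1) = [3/5, 1/1)
  emit 'e', narrow to [2/5, 3/5)
Step 2: interval [2/5, 3/5), width = 3/5 - 2/5 = 1/5
  'a': [2/5 + 1/5*0/1, 2/5 + 1/5*1/5) = [2/5, 11/25)
  'd': [2/5 + 1/5*1/5, 2/5 + 1/5*2/5) = [11/25, 12/25)
  'e': [2/5 + 1/5*2/5, 2/5 + 1/5*3/5) = [12/25, 13/25) <- contains code 603/1250
  'c': [2/5 + 1/5*3/5, 2/5 + 1/5*1/1) = [13/25, 3/5)
  emit 'e', narrow to [12/25, 13/25)
Step 3: interval [12/25, 13/25), width = 13/25 - 12/25 = 1/25
  'a': [12/25 + 1/25*0/1, 12/25 + 1/25*1/5) = [12/25, 61/125) <- contains code 603/1250
  'd': [12/25 + 1/25*1/5, 12/25 + 1/25*2/5) = [61/125, 62/125)
  'e': [12/25 + 1/25*2/5, 12/25 + 1/25*3/5) = [62/125, 63/125)
  'c': [12/25 + 1/25*3/5, 12/25 + 1/25*1/1) = [63/125, 13/25)
  emit 'a', narrow to [12/25, 61/125)
Step 4: interval [12/25, 61/125), width = 61/125 - 12/25 = 1/125
  'a': [12/25 + 1/125*0/1, 12/25 + 1/125*1/5) = [12/25, 301/625)
  'd': [12/25 + 1/125*1/5, 12/25 + 1/125*2/5) = [301/625, 302/625) <- contains code 603/1250
  'e': [12/25 + 1/125*2/5, 12/25 + 1/125*3/5) = [302/625, 303/625)
  'c': [12/25 + 1/125*3/5, 12/25 + 1/125*1/1) = [303/625, 61/125)
  emit 'd', narrow to [301/625, 302/625)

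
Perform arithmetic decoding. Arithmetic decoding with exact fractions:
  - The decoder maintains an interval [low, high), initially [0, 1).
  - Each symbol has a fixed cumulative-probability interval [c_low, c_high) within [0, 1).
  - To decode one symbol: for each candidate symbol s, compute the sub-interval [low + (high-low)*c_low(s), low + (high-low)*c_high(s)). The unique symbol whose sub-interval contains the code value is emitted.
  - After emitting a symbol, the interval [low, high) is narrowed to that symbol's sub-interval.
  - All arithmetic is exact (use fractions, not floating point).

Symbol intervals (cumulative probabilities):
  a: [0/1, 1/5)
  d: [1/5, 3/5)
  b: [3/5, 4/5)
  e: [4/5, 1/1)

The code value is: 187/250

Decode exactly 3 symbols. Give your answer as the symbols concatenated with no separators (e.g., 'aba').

Answer: bbb

Derivation:
Step 1: interval [0/1, 1/1), width = 1/1 - 0/1 = 1/1
  'a': [0/1 + 1/1*0/1, 0/1 + 1/1*1/5) = [0/1, 1/5)
  'd': [0/1 + 1/1*1/5, 0/1 + 1/1*3/5) = [1/5, 3/5)
  'b': [0/1 + 1/1*3/5, 0/1 + 1/1*4/5) = [3/5, 4/5) <- contains code 187/250
  'e': [0/1 + 1/1*4/5, 0/1 + 1/1*1/1) = [4/5, 1/1)
  emit 'b', narrow to [3/5, 4/5)
Step 2: interval [3/5, 4/5), width = 4/5 - 3/5 = 1/5
  'a': [3/5 + 1/5*0/1, 3/5 + 1/5*1/5) = [3/5, 16/25)
  'd': [3/5 + 1/5*1/5, 3/5 + 1/5*3/5) = [16/25, 18/25)
  'b': [3/5 + 1/5*3/5, 3/5 + 1/5*4/5) = [18/25, 19/25) <- contains code 187/250
  'e': [3/5 + 1/5*4/5, 3/5 + 1/5*1/1) = [19/25, 4/5)
  emit 'b', narrow to [18/25, 19/25)
Step 3: interval [18/25, 19/25), width = 19/25 - 18/25 = 1/25
  'a': [18/25 + 1/25*0/1, 18/25 + 1/25*1/5) = [18/25, 91/125)
  'd': [18/25 + 1/25*1/5, 18/25 + 1/25*3/5) = [91/125, 93/125)
  'b': [18/25 + 1/25*3/5, 18/25 + 1/25*4/5) = [93/125, 94/125) <- contains code 187/250
  'e': [18/25 + 1/25*4/5, 18/25 + 1/25*1/1) = [94/125, 19/25)
  emit 'b', narrow to [93/125, 94/125)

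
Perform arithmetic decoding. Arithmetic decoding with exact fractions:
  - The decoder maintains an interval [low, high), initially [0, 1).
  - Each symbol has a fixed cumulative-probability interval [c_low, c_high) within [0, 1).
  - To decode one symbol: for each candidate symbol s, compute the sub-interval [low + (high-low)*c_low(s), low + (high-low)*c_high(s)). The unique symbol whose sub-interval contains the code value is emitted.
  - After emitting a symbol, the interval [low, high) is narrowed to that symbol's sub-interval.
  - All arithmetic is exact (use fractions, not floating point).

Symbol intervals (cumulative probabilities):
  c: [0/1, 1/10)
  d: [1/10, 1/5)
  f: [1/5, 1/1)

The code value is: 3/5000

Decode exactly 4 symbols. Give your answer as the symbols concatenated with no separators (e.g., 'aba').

Step 1: interval [0/1, 1/1), width = 1/1 - 0/1 = 1/1
  'c': [0/1 + 1/1*0/1, 0/1 + 1/1*1/10) = [0/1, 1/10) <- contains code 3/5000
  'd': [0/1 + 1/1*1/10, 0/1 + 1/1*1/5) = [1/10, 1/5)
  'f': [0/1 + 1/1*1/5, 0/1 + 1/1*1/1) = [1/5, 1/1)
  emit 'c', narrow to [0/1, 1/10)
Step 2: interval [0/1, 1/10), width = 1/10 - 0/1 = 1/10
  'c': [0/1 + 1/10*0/1, 0/1 + 1/10*1/10) = [0/1, 1/100) <- contains code 3/5000
  'd': [0/1 + 1/10*1/10, 0/1 + 1/10*1/5) = [1/100, 1/50)
  'f': [0/1 + 1/10*1/5, 0/1 + 1/10*1/1) = [1/50, 1/10)
  emit 'c', narrow to [0/1, 1/100)
Step 3: interval [0/1, 1/100), width = 1/100 - 0/1 = 1/100
  'c': [0/1 + 1/100*0/1, 0/1 + 1/100*1/10) = [0/1, 1/1000) <- contains code 3/5000
  'd': [0/1 + 1/100*1/10, 0/1 + 1/100*1/5) = [1/1000, 1/500)
  'f': [0/1 + 1/100*1/5, 0/1 + 1/100*1/1) = [1/500, 1/100)
  emit 'c', narrow to [0/1, 1/1000)
Step 4: interval [0/1, 1/1000), width = 1/1000 - 0/1 = 1/1000
  'c': [0/1 + 1/1000*0/1, 0/1 + 1/1000*1/10) = [0/1, 1/10000)
  'd': [0/1 + 1/1000*1/10, 0/1 + 1/1000*1/5) = [1/10000, 1/5000)
  'f': [0/1 + 1/1000*1/5, 0/1 + 1/1000*1/1) = [1/5000, 1/1000) <- contains code 3/5000
  emit 'f', narrow to [1/5000, 1/1000)

Answer: cccf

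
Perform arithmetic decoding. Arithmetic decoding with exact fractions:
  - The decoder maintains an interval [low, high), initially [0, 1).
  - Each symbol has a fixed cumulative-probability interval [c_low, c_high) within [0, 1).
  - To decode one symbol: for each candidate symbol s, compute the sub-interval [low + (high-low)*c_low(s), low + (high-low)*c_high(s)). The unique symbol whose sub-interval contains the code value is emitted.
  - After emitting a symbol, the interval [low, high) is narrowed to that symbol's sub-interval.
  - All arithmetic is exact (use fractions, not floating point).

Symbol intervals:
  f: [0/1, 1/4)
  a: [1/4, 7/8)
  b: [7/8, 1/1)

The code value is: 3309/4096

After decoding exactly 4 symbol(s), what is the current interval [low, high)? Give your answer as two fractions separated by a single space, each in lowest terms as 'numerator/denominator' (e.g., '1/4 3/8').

Answer: 821/1024 1667/2048

Derivation:
Step 1: interval [0/1, 1/1), width = 1/1 - 0/1 = 1/1
  'f': [0/1 + 1/1*0/1, 0/1 + 1/1*1/4) = [0/1, 1/4)
  'a': [0/1 + 1/1*1/4, 0/1 + 1/1*7/8) = [1/4, 7/8) <- contains code 3309/4096
  'b': [0/1 + 1/1*7/8, 0/1 + 1/1*1/1) = [7/8, 1/1)
  emit 'a', narrow to [1/4, 7/8)
Step 2: interval [1/4, 7/8), width = 7/8 - 1/4 = 5/8
  'f': [1/4 + 5/8*0/1, 1/4 + 5/8*1/4) = [1/4, 13/32)
  'a': [1/4 + 5/8*1/4, 1/4 + 5/8*7/8) = [13/32, 51/64)
  'b': [1/4 + 5/8*7/8, 1/4 + 5/8*1/1) = [51/64, 7/8) <- contains code 3309/4096
  emit 'b', narrow to [51/64, 7/8)
Step 3: interval [51/64, 7/8), width = 7/8 - 51/64 = 5/64
  'f': [51/64 + 5/64*0/1, 51/64 + 5/64*1/4) = [51/64, 209/256) <- contains code 3309/4096
  'a': [51/64 + 5/64*1/4, 51/64 + 5/64*7/8) = [209/256, 443/512)
  'b': [51/64 + 5/64*7/8, 51/64 + 5/64*1/1) = [443/512, 7/8)
  emit 'f', narrow to [51/64, 209/256)
Step 4: interval [51/64, 209/256), width = 209/256 - 51/64 = 5/256
  'f': [51/64 + 5/256*0/1, 51/64 + 5/256*1/4) = [51/64, 821/1024)
  'a': [51/64 + 5/256*1/4, 51/64 + 5/256*7/8) = [821/1024, 1667/2048) <- contains code 3309/4096
  'b': [51/64 + 5/256*7/8, 51/64 + 5/256*1/1) = [1667/2048, 209/256)
  emit 'a', narrow to [821/1024, 1667/2048)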